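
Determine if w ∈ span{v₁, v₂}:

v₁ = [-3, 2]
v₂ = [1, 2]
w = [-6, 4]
Yes

Form the augmented matrix and row-reduce:
[v₁|v₂|w] = 
  [ -3,   1,  -6]
  [  2,   2,   4]
R2 → R2 + (2/3)·R1
REF = 
  [ -3,   1,  -6]
  [  0, 8/3,   0]

No row of the form [0 0 | nonzero], so the system is consistent. Back-substitution gives c₁ = 2, c₂ = 0: w = (2)·v₁ + (0)·v₂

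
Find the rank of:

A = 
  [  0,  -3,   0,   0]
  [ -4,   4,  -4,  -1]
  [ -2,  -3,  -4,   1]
rank(A) = 3

Row reduce:
Swap R1 ↔ R2
R3 → R3 - (1/2)·R1
R3 → R3 - (5/3)·R2
REF = 
  [ -4,   4,  -4,  -1]
  [  0,  -3,   0,   0]
  [  0,   0,  -2, 3/2]
Pivot columns: 1, 2, 3 → 3 pivots.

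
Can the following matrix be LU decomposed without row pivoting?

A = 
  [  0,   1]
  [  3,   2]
No.
A[1,1] = 0 but A[2,1] = 3 ≠ 0. Any LU with L unit lower triangular has (LU)[1,1] = U[1,1] and (LU)[2,1] = L[2,1]·U[1,1]; matching A forces U[1,1] = 0, which then forces (LU)[2,1] = 0 ≠ 3. A row swap (pivoting) is required.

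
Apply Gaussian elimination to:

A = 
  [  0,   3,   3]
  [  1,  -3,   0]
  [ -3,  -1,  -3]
Row operations:
Swap R1 ↔ R2
R3 → R3 + (3)·R1
R3 → R3 + (10/3)·R2

Resulting echelon form:
REF = 
  [  1,  -3,   0]
  [  0,   3,   3]
  [  0,   0,   7]

Rank = 3 (number of non-zero pivot rows).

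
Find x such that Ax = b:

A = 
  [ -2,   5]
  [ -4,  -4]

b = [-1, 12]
Row reduce the augmented matrix [A|b]:
R2 → R2 - (2)·R1
REF = 
  [ -2,   5,  -1]
  [  0, -14,  14]

Back-substitution:
x₂ = 14 / (-14) = -1
x₁ = (-1 - (5)(-1)) / (-2) = -2

x = [-2, -1]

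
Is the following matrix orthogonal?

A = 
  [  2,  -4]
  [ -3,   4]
No

AᵀA = 
  [ 13, -20]
  [-20,  32]
≠ I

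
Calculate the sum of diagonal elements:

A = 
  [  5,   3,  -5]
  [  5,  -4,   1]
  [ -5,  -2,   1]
2

tr(A) = 5 + -4 + 1 = 2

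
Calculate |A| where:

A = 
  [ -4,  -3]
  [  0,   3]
-12

For a 2×2 matrix, det = ad - bc = (-4)(3) - (-3)(0) = -12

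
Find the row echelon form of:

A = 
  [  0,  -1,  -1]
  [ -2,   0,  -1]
Row operations:
Swap R1 ↔ R2

Resulting echelon form:
REF = 
  [ -2,   0,  -1]
  [  0,  -1,  -1]

Rank = 2 (number of non-zero pivot rows).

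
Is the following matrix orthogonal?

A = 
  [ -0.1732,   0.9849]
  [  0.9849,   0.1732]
Yes

AᵀA = 
  [  1,   0]
  [  0,   1]
≈ I (equal to I up to the 4-dp rounding of the entries)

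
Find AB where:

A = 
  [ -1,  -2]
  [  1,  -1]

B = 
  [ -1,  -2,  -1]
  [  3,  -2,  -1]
AB = 
  [ -5,   6,   3]
  [ -4,   0,   0]

A is 2×2 and B is 2×3, so AB is 2×3. Each entry is (row of A)·(column of B):
AB[1,1] = (-1)(-1) + (-2)(3) = -5
AB[1,2] = (-1)(-2) + (-2)(-2) = 6
AB[1,3] = (-1)(-1) + (-2)(-1) = 3
AB[2,1] = (1)(-1) + (-1)(3) = -4
AB[2,2] = (1)(-2) + (-1)(-2) = 0
AB[2,3] = (1)(-1) + (-1)(-1) = 0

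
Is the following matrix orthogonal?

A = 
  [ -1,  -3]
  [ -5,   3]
No

AᵀA = 
  [ 26, -12]
  [-12,  18]
≠ I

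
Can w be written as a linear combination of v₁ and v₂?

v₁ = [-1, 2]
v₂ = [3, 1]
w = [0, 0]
Yes

Form the augmented matrix and row-reduce:
[v₁|v₂|w] = 
  [ -1,   3,   0]
  [  2,   1,   0]
R2 → R2 + (2)·R1
REF = 
  [ -1,   3,   0]
  [  0,   7,   0]

No row of the form [0 0 | nonzero], so the system is consistent. Back-substitution gives c₁ = 0, c₂ = 0: w = (0)·v₁ + (0)·v₂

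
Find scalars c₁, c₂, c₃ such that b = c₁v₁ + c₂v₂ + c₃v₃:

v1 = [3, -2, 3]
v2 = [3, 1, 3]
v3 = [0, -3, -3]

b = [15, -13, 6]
c1 = 3, c2 = 2, c3 = 3

b = 3·v1 + 2·v2 + 3·v3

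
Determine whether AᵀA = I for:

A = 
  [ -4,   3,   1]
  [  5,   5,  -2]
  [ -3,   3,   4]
No

AᵀA = 
  [ 50,   4, -26]
  [  4,  43,   5]
  [-26,   5,  21]
≠ I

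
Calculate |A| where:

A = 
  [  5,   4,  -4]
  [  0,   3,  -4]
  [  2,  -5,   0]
Cofactor expansion along row 1:
det(A) = (5)·((3)(0) - (-4)(-5)) - (4)·((0)(0) - (-4)(2)) + (-4)·((0)(-5) - (3)(2))
  = (5)(-20) - (4)(8) + (-4)(-6)
  = -108

det(A) = -108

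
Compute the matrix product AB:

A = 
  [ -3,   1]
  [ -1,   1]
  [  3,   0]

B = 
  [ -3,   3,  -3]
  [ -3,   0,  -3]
A is 3×2 and B is 2×3, so AB is 3×3. Each entry is (row of A)·(column of B):
AB[1,1] = (-3)(-3) + (1)(-3) = 6
AB[1,2] = (-3)(3) + (1)(0) = -9
AB[1,3] = (-3)(-3) + (1)(-3) = 6
AB[2,1] = (-1)(-3) + (1)(-3) = 0
AB[2,2] = (-1)(3) + (1)(0) = -3
AB[2,3] = (-1)(-3) + (1)(-3) = 0
AB[3,1] = (3)(-3) + (0)(-3) = -9
AB[3,2] = (3)(3) + (0)(0) = 9
AB[3,3] = (3)(-3) + (0)(-3) = -9

AB = 
  [  6,  -9,   6]
  [  0,  -3,   0]
  [ -9,   9,  -9]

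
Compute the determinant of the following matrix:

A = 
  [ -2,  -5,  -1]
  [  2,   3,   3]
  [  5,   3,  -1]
-52

Cofactor expansion along row 1:
det(A) = (-2)·((3)(-1) - (3)(3)) - (-5)·((2)(-1) - (3)(5)) + (-1)·((2)(3) - (3)(5))
  = (-2)(-12) - (-5)(-17) + (-1)(-9)
  = -52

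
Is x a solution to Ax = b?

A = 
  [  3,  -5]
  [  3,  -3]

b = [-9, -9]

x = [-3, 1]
No

Ax = [-14, -12] ≠ b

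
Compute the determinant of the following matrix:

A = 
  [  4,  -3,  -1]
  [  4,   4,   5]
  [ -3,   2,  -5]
-155

Cofactor expansion along row 1:
det(A) = (4)·((4)(-5) - (5)(2)) - (-3)·((4)(-5) - (5)(-3)) + (-1)·((4)(2) - (4)(-3))
  = (4)(-30) - (-3)(-5) + (-1)(20)
  = -155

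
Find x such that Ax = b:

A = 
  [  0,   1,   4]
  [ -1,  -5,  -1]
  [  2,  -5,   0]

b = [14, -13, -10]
Row reduce the augmented matrix [A|b]:
Swap R1 ↔ R2
R3 → R3 + (2)·R1
R3 → R3 + (15)·R2
REF = 
  [ -1,  -5,  -1, -13]
  [  0,   1,   4,  14]
  [  0,   0,  58, 174]

Back-substitution:
x₃ = 174 / 58 = 3
x₂ = (14 - (4)(3)) / 1 = 2
x₁ = (-13 - (-5)(2) - (-1)(3)) / (-1) = 0

x = [0, 2, 3]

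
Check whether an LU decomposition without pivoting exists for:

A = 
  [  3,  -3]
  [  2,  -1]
Yes.
A[1,1] = 3 ≠ 0, so Gaussian elimination proceeds without a row swap: multiplier ℓ₂₁ = (2)/(3) = 2/3, and U[2,2] = -1 - (2/3)(-3) = 1.
L = 
  [  1,   0]
  [2/3,   1]
U = 
  [  3,  -3]
  [  0,   1]
Check row 2 of LU: [(2/3)(3), (2/3)(-3) + 1] = [2, -1] = row 2 of A ✓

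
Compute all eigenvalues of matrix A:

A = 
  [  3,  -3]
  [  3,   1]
tr(A) = 4, det(A) = 12
Characteristic polynomial: λ² - tr(A)λ + det(A) = λ² - 4λ + 12
λ² - 4λ + 12 = 0  ⇒  λ = (4 ± √((-4)² - 4·(12)))/2 = (4 ± √(-32))/2
  = 2 + 2i√2,  2 - 2i√2

λ = 2 + 2i√2, 2 - 2i√2  (≈ 2 + 2.828i, 2 - 2.828i)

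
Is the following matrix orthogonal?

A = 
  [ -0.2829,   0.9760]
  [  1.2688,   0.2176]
No

AᵀA = 
  [  1.6899,   0]
  [  0,   0.9999]
≠ I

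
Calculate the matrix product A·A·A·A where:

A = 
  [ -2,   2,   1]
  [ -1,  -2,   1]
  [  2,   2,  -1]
A² = A·A:
A²[1,1] = (-2)(-2) + (2)(-1) + (1)(2) = 4
A²[1,2] = (-2)(2) + (2)(-2) + (1)(2) = -6
A²[1,3] = (-2)(1) + (2)(1) + (1)(-1) = -1
A²[2,1] = (-1)(-2) + (-2)(-1) + (1)(2) = 6
A²[2,2] = (-1)(2) + (-2)(-2) + (1)(2) = 4
A²[2,3] = (-1)(1) + (-2)(1) + (1)(-1) = -4
A²[3,1] = (2)(-2) + (2)(-1) + (-1)(2) = -8
A²[3,2] = (2)(2) + (2)(-2) + (-1)(2) = -2
A²[3,3] = (2)(1) + (2)(1) + (-1)(-1) = 5
A² = 
  [  4,  -6,  -1]
  [  6,   4,  -4]
  [ -8,  -2,   5]

A^3 = A^2·A:
A^3[1,1] = (4)(-2) + (-6)(-1) + (-1)(2) = -4
A^3[1,2] = (4)(2) + (-6)(-2) + (-1)(2) = 18
A^3[1,3] = (4)(1) + (-6)(1) + (-1)(-1) = -1
A^3[2,1] = (6)(-2) + (4)(-1) + (-4)(2) = -24
A^3[2,2] = (6)(2) + (4)(-2) + (-4)(2) = -4
A^3[2,3] = (6)(1) + (4)(1) + (-4)(-1) = 14
A^3[3,1] = (-8)(-2) + (-2)(-1) + (5)(2) = 28
A^3[3,2] = (-8)(2) + (-2)(-2) + (5)(2) = -2
A^3[3,3] = (-8)(1) + (-2)(1) + (5)(-1) = -15
A^3 = 
  [ -4,  18,  -1]
  [-24,  -4,  14]
  [ 28,  -2, -15]

A^4 = A^3·A:
A^4[1,1] = (-4)(-2) + (18)(-1) + (-1)(2) = -12
A^4[1,2] = (-4)(2) + (18)(-2) + (-1)(2) = -46
A^4[1,3] = (-4)(1) + (18)(1) + (-1)(-1) = 15
A^4[2,1] = (-24)(-2) + (-4)(-1) + (14)(2) = 80
A^4[2,2] = (-24)(2) + (-4)(-2) + (14)(2) = -12
A^4[2,3] = (-24)(1) + (-4)(1) + (14)(-1) = -42
A^4[3,1] = (28)(-2) + (-2)(-1) + (-15)(2) = -84
A^4[3,2] = (28)(2) + (-2)(-2) + (-15)(2) = 30
A^4[3,3] = (28)(1) + (-2)(1) + (-15)(-1) = 41
A^4 = 
  [-12, -46,  15]
  [ 80, -12, -42]
  [-84,  30,  41]

Therefore
A^4 = 
  [-12, -46,  15]
  [ 80, -12, -42]
  [-84,  30,  41]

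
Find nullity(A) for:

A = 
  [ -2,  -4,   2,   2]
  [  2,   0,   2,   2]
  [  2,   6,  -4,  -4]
nullity(A) = 2

Row reduce:
R2 → R2 + (1)·R1
R3 → R3 + (1)·R1
R3 → R3 + (1/2)·R2
REF = 
  [ -2,  -4,   2,   2]
  [  0,  -4,   4,   4]
  [  0,   0,   0,   0]
Pivot columns: 1, 2 → 2 pivots.
rank(A) = 2, so nullity(A) = 4 - 2 = 2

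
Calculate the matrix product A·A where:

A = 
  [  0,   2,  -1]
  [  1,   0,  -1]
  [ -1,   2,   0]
A² = A·A:
A²[1,1] = (0)(0) + (2)(1) + (-1)(-1) = 3
A²[1,2] = (0)(2) + (2)(0) + (-1)(2) = -2
A²[1,3] = (0)(-1) + (2)(-1) + (-1)(0) = -2
A²[2,1] = (1)(0) + (0)(1) + (-1)(-1) = 1
A²[2,2] = (1)(2) + (0)(0) + (-1)(2) = 0
A²[2,3] = (1)(-1) + (0)(-1) + (-1)(0) = -1
A²[3,1] = (-1)(0) + (2)(1) + (0)(-1) = 2
A²[3,2] = (-1)(2) + (2)(0) + (0)(2) = -2
A²[3,3] = (-1)(-1) + (2)(-1) + (0)(0) = -1
A² = 
  [  3,  -2,  -2]
  [  1,   0,  -1]
  [  2,  -2,  -1]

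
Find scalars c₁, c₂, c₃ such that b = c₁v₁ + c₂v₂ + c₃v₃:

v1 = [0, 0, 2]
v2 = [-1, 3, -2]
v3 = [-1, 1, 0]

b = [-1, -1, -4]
c1 = -3, c2 = -1, c3 = 2

b = -3·v1 + -1·v2 + 2·v3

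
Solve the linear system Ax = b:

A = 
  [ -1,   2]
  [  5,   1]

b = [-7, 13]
Row reduce the augmented matrix [A|b]:
R2 → R2 + (5)·R1
REF = 
  [ -1,   2,  -7]
  [  0,  11, -22]

Back-substitution:
x₂ = (-22) / 11 = -2
x₁ = (-7 - (2)(-2)) / (-1) = 3

x = [3, -2]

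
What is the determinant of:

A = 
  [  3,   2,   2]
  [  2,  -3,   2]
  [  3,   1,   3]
-11

Cofactor expansion along row 1:
det(A) = (3)·((-3)(3) - (2)(1)) - (2)·((2)(3) - (2)(3)) + (2)·((2)(1) - (-3)(3))
  = (3)(-11) - (2)(0) + (2)(11)
  = -11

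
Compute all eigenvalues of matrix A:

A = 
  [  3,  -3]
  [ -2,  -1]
λ = 1 + √10, 1 - √10  (≈ 4.162, -2.162)

tr(A) = 2, det(A) = -9
Characteristic polynomial: λ² - tr(A)λ + det(A) = λ² - 2λ - 9
λ² - 2λ - 9 = 0  ⇒  λ = (2 ± √((-2)² - 4·(-9)))/2 = (2 ± √(40))/2
  = 1 + √10,  1 - √10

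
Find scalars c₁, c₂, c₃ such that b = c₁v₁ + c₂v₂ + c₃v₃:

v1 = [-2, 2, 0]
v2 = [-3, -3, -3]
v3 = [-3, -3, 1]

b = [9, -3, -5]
c1 = -3, c2 = 1, c3 = -2

b = -3·v1 + 1·v2 + -2·v3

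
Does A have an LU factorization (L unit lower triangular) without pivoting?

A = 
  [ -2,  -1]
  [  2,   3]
Yes.
A[1,1] = -2 ≠ 0, so Gaussian elimination proceeds without a row swap: multiplier ℓ₂₁ = (2)/(-2) = -1, and U[2,2] = 3 - (-1)(-1) = 2.
L = 
  [  1,   0]
  [ -1,   1]
U = 
  [ -2,  -1]
  [  0,   2]
Check row 2 of LU: [(-1)(-2), (-1)(-1) + 2] = [2, 3] = row 2 of A ✓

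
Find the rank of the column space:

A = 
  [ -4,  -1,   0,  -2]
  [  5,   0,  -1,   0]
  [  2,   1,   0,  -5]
Row reduce:
R2 → R2 + (5/4)·R1
R3 → R3 + (1/2)·R1
R3 → R3 + (2/5)·R2
REF = 
  [  -4,   -1,    0,   -2]
  [   0, -5/4,   -1, -5/2]
  [   0,    0, -2/5,   -7]
Pivot columns: 1, 2, 3 → 3 pivots.
dim(Col(A)) = number of pivot columns = 3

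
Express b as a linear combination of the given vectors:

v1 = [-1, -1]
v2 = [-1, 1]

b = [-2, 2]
c1 = 0, c2 = 2

b = 0·v1 + 2·v2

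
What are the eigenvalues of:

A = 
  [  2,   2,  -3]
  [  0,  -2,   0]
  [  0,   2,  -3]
λ = -2, 2, -3

Characteristic polynomial: det(λI - A) = λ³ + 3λ² - 4λ - 12
Testing integer divisors of the constant term: p(-2) = 0, so (λ + 2) is a factor:
p(λ) = (λ + 2)(λ² + λ - 6)
λ² + λ - 6 = (λ + 3)(λ - 2)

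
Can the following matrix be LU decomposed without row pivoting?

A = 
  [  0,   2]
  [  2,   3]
No.
A[1,1] = 0 but A[2,1] = 2 ≠ 0. Any LU with L unit lower triangular has (LU)[1,1] = U[1,1] and (LU)[2,1] = L[2,1]·U[1,1]; matching A forces U[1,1] = 0, which then forces (LU)[2,1] = 0 ≠ 2. A row swap (pivoting) is required.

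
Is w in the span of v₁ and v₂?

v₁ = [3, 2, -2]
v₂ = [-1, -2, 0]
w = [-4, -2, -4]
No

Form the augmented matrix and row-reduce:
[v₁|v₂|w] = 
  [  3,  -1,  -4]
  [  2,  -2,  -2]
  [ -2,   0,  -4]
R2 → R2 - (2/3)·R1
R3 → R3 + (2/3)·R1
R3 → R3 - (1/2)·R2
REF = 
  [   3,   -1,   -4]
  [   0, -4/3,  2/3]
  [   0,    0,   -7]

Row 3 reads [0 0 | -7], i.e. 0 = -7, so the system is inconsistent and w ∉ span{v₁, v₂}.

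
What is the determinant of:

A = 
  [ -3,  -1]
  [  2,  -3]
11

For a 2×2 matrix, det = ad - bc = (-3)(-3) - (-1)(2) = 11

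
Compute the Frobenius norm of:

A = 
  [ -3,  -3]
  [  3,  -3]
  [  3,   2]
||A||_F = 7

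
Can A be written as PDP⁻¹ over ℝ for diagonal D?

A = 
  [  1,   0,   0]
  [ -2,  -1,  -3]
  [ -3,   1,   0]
No

Characteristic polynomial: det(λI - A) = λ³ + 2λ - 3
Testing integer divisors of the constant term: p(1) = 0, so (λ - 1) is a factor:
p(λ) = (λ - 1)(λ² + λ + 3)
λ² + λ + 3 = 0  ⇒  λ = (-1 ± √((1)² - 4·(3)))/2 = (-1 ± √(-11))/2
  = (-1 + i√11)/2,  (-1 - i√11)/2
Eigenvalues: 1, (-1 + i√11)/2, (-1 - i√11)/2  (≈ 1, -0.5 + 1.658i, -0.5 - 1.658i)
Has complex eigenvalues (not diagonalizable over ℝ).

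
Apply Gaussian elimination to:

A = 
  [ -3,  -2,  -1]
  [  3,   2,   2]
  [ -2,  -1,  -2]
Row operations:
R2 → R2 + (1)·R1
R3 → R3 - (2/3)·R1
Swap R2 ↔ R3

Resulting echelon form:
REF = 
  [  -3,   -2,   -1]
  [   0,  1/3, -4/3]
  [   0,    0,    1]

Rank = 3 (number of non-zero pivot rows).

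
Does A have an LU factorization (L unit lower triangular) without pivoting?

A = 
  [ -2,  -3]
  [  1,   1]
Yes.
A[1,1] = -2 ≠ 0, so Gaussian elimination proceeds without a row swap: multiplier ℓ₂₁ = (1)/(-2) = -1/2, and U[2,2] = 1 - (-1/2)(-3) = -1/2.
L = 
  [   1,    0]
  [-1/2,    1]
U = 
  [  -2,   -3]
  [   0, -1/2]
Check row 2 of LU: [(-1/2)(-2), (-1/2)(-3) + (-1/2)] = [1, 1] = row 2 of A ✓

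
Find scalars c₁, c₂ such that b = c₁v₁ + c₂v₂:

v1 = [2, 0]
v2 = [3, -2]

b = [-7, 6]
c1 = 1, c2 = -3

b = 1·v1 + -3·v2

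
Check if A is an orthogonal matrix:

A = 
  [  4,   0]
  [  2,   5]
No

AᵀA = 
  [ 20,  10]
  [ 10,  25]
≠ I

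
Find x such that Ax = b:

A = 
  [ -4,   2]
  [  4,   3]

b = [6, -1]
x = [-1, 1]

Row reduce the augmented matrix [A|b]:
R2 → R2 + (1)·R1
REF = 
  [ -4,   2,   6]
  [  0,   5,   5]

Back-substitution:
x₂ = 5 / 5 = 1
x₁ = (6 - (2)(1)) / (-4) = -1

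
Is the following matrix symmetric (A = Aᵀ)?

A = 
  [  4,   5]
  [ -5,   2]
No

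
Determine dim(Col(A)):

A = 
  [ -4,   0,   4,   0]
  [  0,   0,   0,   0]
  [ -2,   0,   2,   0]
dim(Col(A)) = 1

Row reduce:
R3 → R3 - (1/2)·R1
REF = 
  [ -4,   0,   4,   0]
  [  0,   0,   0,   0]
  [  0,   0,   0,   0]
Pivot columns: 1 → 1 pivot.
dim(Col(A)) = number of pivot columns = 1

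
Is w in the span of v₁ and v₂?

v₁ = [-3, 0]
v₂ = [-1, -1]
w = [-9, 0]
Yes

Form the augmented matrix and row-reduce:
[v₁|v₂|w] = 
  [ -3,  -1,  -9]
  [  0,  -1,   0]
(already in echelon form — no row operations needed)

No row of the form [0 0 | nonzero], so the system is consistent. Back-substitution gives c₁ = 3, c₂ = 0: w = (3)·v₁ + (0)·v₂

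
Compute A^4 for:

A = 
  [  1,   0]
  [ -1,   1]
A^4 = 
  [  1,   0]
  [ -4,   1]

A² = A·A:
A²[1,1] = (1)(1) + (0)(-1) = 1
A²[1,2] = (1)(0) + (0)(1) = 0
A²[2,1] = (-1)(1) + (1)(-1) = -2
A²[2,2] = (-1)(0) + (1)(1) = 1
A² = 
  [  1,   0]
  [ -2,   1]

A^3 = A^2·A:
A^3[1,1] = (1)(1) + (0)(-1) = 1
A^3[1,2] = (1)(0) + (0)(1) = 0
A^3[2,1] = (-2)(1) + (1)(-1) = -3
A^3[2,2] = (-2)(0) + (1)(1) = 1
A^3 = 
  [  1,   0]
  [ -3,   1]

A^4 = A^3·A:
A^4[1,1] = (1)(1) + (0)(-1) = 1
A^4[1,2] = (1)(0) + (0)(1) = 0
A^4[2,1] = (-3)(1) + (1)(-1) = -4
A^4[2,2] = (-3)(0) + (1)(1) = 1
A^4 = 
  [  1,   0]
  [ -4,   1]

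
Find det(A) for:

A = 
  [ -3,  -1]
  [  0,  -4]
For a 2×2 matrix, det = ad - bc = (-3)(-4) - (-1)(0) = 12

det(A) = 12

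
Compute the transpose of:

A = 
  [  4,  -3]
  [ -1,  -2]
Aᵀ = 
  [  4,  -1]
  [ -3,  -2]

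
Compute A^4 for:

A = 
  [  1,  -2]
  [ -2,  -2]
A² = A·A:
A²[1,1] = (1)(1) + (-2)(-2) = 5
A²[1,2] = (1)(-2) + (-2)(-2) = 2
A²[2,1] = (-2)(1) + (-2)(-2) = 2
A²[2,2] = (-2)(-2) + (-2)(-2) = 8
A² = 
  [  5,   2]
  [  2,   8]

A^3 = A^2·A:
A^3[1,1] = (5)(1) + (2)(-2) = 1
A^3[1,2] = (5)(-2) + (2)(-2) = -14
A^3[2,1] = (2)(1) + (8)(-2) = -14
A^3[2,2] = (2)(-2) + (8)(-2) = -20
A^3 = 
  [  1, -14]
  [-14, -20]

A^4 = A^3·A:
A^4[1,1] = (1)(1) + (-14)(-2) = 29
A^4[1,2] = (1)(-2) + (-14)(-2) = 26
A^4[2,1] = (-14)(1) + (-20)(-2) = 26
A^4[2,2] = (-14)(-2) + (-20)(-2) = 68
A^4 = 
  [ 29,  26]
  [ 26,  68]

Therefore
A^4 = 
  [ 29,  26]
  [ 26,  68]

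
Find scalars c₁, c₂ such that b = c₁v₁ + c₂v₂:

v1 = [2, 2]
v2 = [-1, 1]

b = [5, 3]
c1 = 2, c2 = -1

b = 2·v1 + -1·v2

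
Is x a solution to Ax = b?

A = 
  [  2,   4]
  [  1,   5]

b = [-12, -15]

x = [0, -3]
Yes

Ax = [-12, -15] = b ✓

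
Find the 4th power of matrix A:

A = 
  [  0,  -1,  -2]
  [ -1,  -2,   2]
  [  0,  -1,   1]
A^4 = 
  [  5,  12,   0]
  [  8,  17,  -8]
  [  2,   6,  -3]

A² = A·A:
A²[1,1] = (0)(0) + (-1)(-1) + (-2)(0) = 1
A²[1,2] = (0)(-1) + (-1)(-2) + (-2)(-1) = 4
A²[1,3] = (0)(-2) + (-1)(2) + (-2)(1) = -4
A²[2,1] = (-1)(0) + (-2)(-1) + (2)(0) = 2
A²[2,2] = (-1)(-1) + (-2)(-2) + (2)(-1) = 3
A²[2,3] = (-1)(-2) + (-2)(2) + (2)(1) = 0
A²[3,1] = (0)(0) + (-1)(-1) + (1)(0) = 1
A²[3,2] = (0)(-1) + (-1)(-2) + (1)(-1) = 1
A²[3,3] = (0)(-2) + (-1)(2) + (1)(1) = -1
A² = 
  [  1,   4,  -4]
  [  2,   3,   0]
  [  1,   1,  -1]

A^3 = A^2·A:
A^3[1,1] = (1)(0) + (4)(-1) + (-4)(0) = -4
A^3[1,2] = (1)(-1) + (4)(-2) + (-4)(-1) = -5
A^3[1,3] = (1)(-2) + (4)(2) + (-4)(1) = 2
A^3[2,1] = (2)(0) + (3)(-1) + (0)(0) = -3
A^3[2,2] = (2)(-1) + (3)(-2) + (0)(-1) = -8
A^3[2,3] = (2)(-2) + (3)(2) + (0)(1) = 2
A^3[3,1] = (1)(0) + (1)(-1) + (-1)(0) = -1
A^3[3,2] = (1)(-1) + (1)(-2) + (-1)(-1) = -2
A^3[3,3] = (1)(-2) + (1)(2) + (-1)(1) = -1
A^3 = 
  [ -4,  -5,   2]
  [ -3,  -8,   2]
  [ -1,  -2,  -1]

A^4 = A^3·A:
A^4[1,1] = (-4)(0) + (-5)(-1) + (2)(0) = 5
A^4[1,2] = (-4)(-1) + (-5)(-2) + (2)(-1) = 12
A^4[1,3] = (-4)(-2) + (-5)(2) + (2)(1) = 0
A^4[2,1] = (-3)(0) + (-8)(-1) + (2)(0) = 8
A^4[2,2] = (-3)(-1) + (-8)(-2) + (2)(-1) = 17
A^4[2,3] = (-3)(-2) + (-8)(2) + (2)(1) = -8
A^4[3,1] = (-1)(0) + (-2)(-1) + (-1)(0) = 2
A^4[3,2] = (-1)(-1) + (-2)(-2) + (-1)(-1) = 6
A^4[3,3] = (-1)(-2) + (-2)(2) + (-1)(1) = -3
A^4 = 
  [  5,  12,   0]
  [  8,  17,  -8]
  [  2,   6,  -3]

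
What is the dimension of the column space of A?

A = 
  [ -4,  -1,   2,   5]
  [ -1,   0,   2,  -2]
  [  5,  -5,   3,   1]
dim(Col(A)) = 3

Row reduce:
R2 → R2 - (1/4)·R1
R3 → R3 + (5/4)·R1
R3 → R3 + (25)·R2
REF = 
  [   -4,    -1,     2,     5]
  [    0,   1/4,   3/2, -13/4]
  [    0,     0,    43,   -74]
Pivot columns: 1, 2, 3 → 3 pivots.
dim(Col(A)) = number of pivot columns = 3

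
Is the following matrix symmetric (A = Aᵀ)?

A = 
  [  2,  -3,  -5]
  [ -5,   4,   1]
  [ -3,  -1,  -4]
No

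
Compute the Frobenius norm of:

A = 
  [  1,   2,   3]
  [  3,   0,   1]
||A||_F = 4.899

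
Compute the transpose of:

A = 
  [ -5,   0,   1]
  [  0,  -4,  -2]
Aᵀ = 
  [ -5,   0]
  [  0,  -4]
  [  1,  -2]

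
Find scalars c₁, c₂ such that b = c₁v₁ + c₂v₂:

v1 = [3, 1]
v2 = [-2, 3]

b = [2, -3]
c1 = 0, c2 = -1

b = 0·v1 + -1·v2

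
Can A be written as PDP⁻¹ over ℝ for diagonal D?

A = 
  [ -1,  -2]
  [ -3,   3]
Yes

tr(A) = 2, det(A) = -9
Characteristic polynomial: λ² - tr(A)λ + det(A) = λ² - 2λ - 9
λ² - 2λ - 9 = 0  ⇒  λ = (2 ± √((-2)² - 4·(-9)))/2 = (2 ± √(40))/2
  = 1 + √10,  1 - √10
Eigenvalues: 1 + √10, 1 - √10  (≈ 4.162, -2.162)
The two irrational eigenvalues are distinct (simple), so each has alg. mult. = geom. mult. = 1.
Sum of geometric multiplicities equals n, so A has n independent eigenvectors.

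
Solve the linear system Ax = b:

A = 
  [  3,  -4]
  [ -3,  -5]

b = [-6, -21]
x = [2, 3]

Row reduce the augmented matrix [A|b]:
R2 → R2 + (1)·R1
REF = 
  [  3,  -4,  -6]
  [  0,  -9, -27]

Back-substitution:
x₂ = (-27) / (-9) = 3
x₁ = (-6 - (-4)(3)) / 3 = 2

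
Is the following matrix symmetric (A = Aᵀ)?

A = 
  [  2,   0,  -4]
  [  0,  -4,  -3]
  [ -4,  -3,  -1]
Yes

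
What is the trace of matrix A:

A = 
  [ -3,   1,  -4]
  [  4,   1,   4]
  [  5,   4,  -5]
-7

tr(A) = -3 + 1 + -5 = -7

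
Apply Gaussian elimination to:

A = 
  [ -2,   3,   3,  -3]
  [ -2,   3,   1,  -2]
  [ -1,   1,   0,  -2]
Row operations:
R2 → R2 - (1)·R1
R3 → R3 - (1/2)·R1
Swap R2 ↔ R3

Resulting echelon form:
REF = 
  [  -2,    3,    3,   -3]
  [   0, -1/2, -3/2, -1/2]
  [   0,    0,   -2,    1]

Rank = 3 (number of non-zero pivot rows).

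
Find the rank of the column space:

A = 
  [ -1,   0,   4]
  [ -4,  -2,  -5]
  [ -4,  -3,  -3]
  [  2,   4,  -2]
dim(Col(A)) = 3

Row reduce:
R2 → R2 - (4)·R1
R3 → R3 - (4)·R1
R4 → R4 + (2)·R1
R3 → R3 - (3/2)·R2
R4 → R4 + (2)·R2
R4 → R4 + (72/25)·R3
REF = 
  [  -1,    0,    4]
  [   0,   -2,  -21]
  [   0,    0, 25/2]
  [   0,    0,    0]
Pivot columns: 1, 2, 3 → 3 pivots.
dim(Col(A)) = number of pivot columns = 3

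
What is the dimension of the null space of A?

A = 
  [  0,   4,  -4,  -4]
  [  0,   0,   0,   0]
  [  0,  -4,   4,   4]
nullity(A) = 3

Row reduce:
R3 → R3 + (1)·R1
REF = 
  [  0,   4,  -4,  -4]
  [  0,   0,   0,   0]
  [  0,   0,   0,   0]
Pivot columns: 2 → 1 pivot.
rank(A) = 1, so nullity(A) = 4 - 1 = 3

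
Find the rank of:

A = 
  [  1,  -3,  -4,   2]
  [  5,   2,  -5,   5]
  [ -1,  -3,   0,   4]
Row reduce:
R2 → R2 - (5)·R1
R3 → R3 + (1)·R1
R3 → R3 + (6/17)·R2
REF = 
  [    1,    -3,    -4,     2]
  [    0,    17,    15,    -5]
  [    0,     0, 22/17, 72/17]
Pivot columns: 1, 2, 3 → 3 pivots.

rank(A) = 3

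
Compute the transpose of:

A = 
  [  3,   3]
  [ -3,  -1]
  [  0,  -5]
Aᵀ = 
  [  3,  -3,   0]
  [  3,  -1,  -5]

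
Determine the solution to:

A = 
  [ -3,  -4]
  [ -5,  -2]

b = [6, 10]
x = [-2, 0]

Row reduce the augmented matrix [A|b]:
R2 → R2 - (5/3)·R1
REF = 
  [  -3,   -4,    6]
  [   0, 14/3,    0]

Back-substitution:
x₂ = 0 / (14/3) = 0
x₁ = (6 - (-4)(0)) / (-3) = -2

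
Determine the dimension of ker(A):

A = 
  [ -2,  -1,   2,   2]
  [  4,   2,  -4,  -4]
nullity(A) = 3

Row reduce:
R2 → R2 + (2)·R1
REF = 
  [ -2,  -1,   2,   2]
  [  0,   0,   0,   0]
Pivot columns: 1 → 1 pivot.
rank(A) = 1, so nullity(A) = 4 - 1 = 3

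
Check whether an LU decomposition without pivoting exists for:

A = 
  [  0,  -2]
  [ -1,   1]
No.
A[1,1] = 0 but A[2,1] = -1 ≠ 0. Any LU with L unit lower triangular has (LU)[1,1] = U[1,1] and (LU)[2,1] = L[2,1]·U[1,1]; matching A forces U[1,1] = 0, which then forces (LU)[2,1] = 0 ≠ -1. A row swap (pivoting) is required.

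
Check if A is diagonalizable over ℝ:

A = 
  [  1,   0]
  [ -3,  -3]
Yes

tr(A) = -2, det(A) = -3
Characteristic polynomial: λ² - tr(A)λ + det(A) = λ² + 2λ - 3
λ² + 2λ - 3 = (λ + 3)(λ - 1)
Eigenvalues: 1, -3
λ=-3: alg. mult. = 1, geom. mult. = 2 - rank(A - (-3)I) = 2 - 1 = 1
λ=1: alg. mult. = 1, geom. mult. = 2 - rank(A - (1)I) = 2 - 1 = 1
Sum of geometric multiplicities equals n, so A has n independent eigenvectors.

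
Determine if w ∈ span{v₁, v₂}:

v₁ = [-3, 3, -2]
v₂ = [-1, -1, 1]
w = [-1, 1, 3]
No

Form the augmented matrix and row-reduce:
[v₁|v₂|w] = 
  [ -3,  -1,  -1]
  [  3,  -1,   1]
  [ -2,   1,   3]
R2 → R2 + (1)·R1
R3 → R3 - (2/3)·R1
R3 → R3 + (5/6)·R2
REF = 
  [  -3,   -1,   -1]
  [   0,   -2,    0]
  [   0,    0, 11/3]

Row 3 reads [0 0 | 11/3], i.e. 0 = 11/3, so the system is inconsistent and w ∉ span{v₁, v₂}.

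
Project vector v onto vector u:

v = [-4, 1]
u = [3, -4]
v·u = (-4)(3) + (1)(-4) = -16
u·u = (3)² + (-4)² = 25
proj_u(v) = (v·u / u·u) × u = (-16/25) × u

proj_u(v) = [-48/25, 64/25]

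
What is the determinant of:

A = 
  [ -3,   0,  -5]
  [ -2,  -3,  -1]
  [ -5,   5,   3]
137

Cofactor expansion along row 1:
det(A) = (-3)·((-3)(3) - (-1)(5)) - (0)·((-2)(3) - (-1)(-5)) + (-5)·((-2)(5) - (-3)(-5))
  = (-3)(-4) - (0)(-11) + (-5)(-25)
  = 137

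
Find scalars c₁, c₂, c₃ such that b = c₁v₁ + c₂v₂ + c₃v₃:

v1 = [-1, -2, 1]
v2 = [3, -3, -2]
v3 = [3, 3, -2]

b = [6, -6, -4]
c1 = 0, c2 = 2, c3 = 0

b = 0·v1 + 2·v2 + 0·v3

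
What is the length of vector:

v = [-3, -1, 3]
4.359

||v||₂ = √((-3)² + (-1)² + (3)²) = √19 = 4.359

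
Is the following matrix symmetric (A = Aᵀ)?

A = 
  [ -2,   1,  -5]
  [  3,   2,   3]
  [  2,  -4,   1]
No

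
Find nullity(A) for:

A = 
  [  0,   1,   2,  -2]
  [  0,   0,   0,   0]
nullity(A) = 3

Row reduce:
(no row operations needed)
REF = 
  [  0,   1,   2,  -2]
  [  0,   0,   0,   0]
Pivot columns: 2 → 1 pivot.
rank(A) = 1, so nullity(A) = 4 - 1 = 3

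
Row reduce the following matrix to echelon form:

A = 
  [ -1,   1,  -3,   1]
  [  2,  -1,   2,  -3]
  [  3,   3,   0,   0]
Row operations:
R2 → R2 + (2)·R1
R3 → R3 + (3)·R1
R3 → R3 - (6)·R2

Resulting echelon form:
REF = 
  [ -1,   1,  -3,   1]
  [  0,   1,  -4,  -1]
  [  0,   0,  15,   9]

Rank = 3 (number of non-zero pivot rows).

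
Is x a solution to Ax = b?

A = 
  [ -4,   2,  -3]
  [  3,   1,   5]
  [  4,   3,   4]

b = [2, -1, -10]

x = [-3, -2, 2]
Yes

Ax = [2, -1, -10] = b ✓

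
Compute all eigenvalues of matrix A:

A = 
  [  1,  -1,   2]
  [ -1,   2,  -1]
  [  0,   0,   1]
Characteristic polynomial: det(λI - A) = λ³ - 4λ² + 4λ - 1
Testing integer divisors of the constant term: p(1) = 0, so (λ - 1) is a factor:
p(λ) = (λ - 1)(λ² - 3λ + 1)
λ² - 3λ + 1 = 0  ⇒  λ = (3 ± √((-3)² - 4·(1)))/2 = (3 ± √(5))/2
  = (3 + √5)/2,  (3 - √5)/2

λ = 1, (3 + √5)/2, (3 - √5)/2  (≈ 1, 2.618, 0.382)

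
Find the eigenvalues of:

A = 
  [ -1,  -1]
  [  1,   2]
λ = (1 + √5)/2, (1 - √5)/2  (≈ 1.618, -0.618)

tr(A) = 1, det(A) = -1
Characteristic polynomial: λ² - tr(A)λ + det(A) = λ² - λ - 1
λ² - λ - 1 = 0  ⇒  λ = (1 ± √((-1)² - 4·(-1)))/2 = (1 ± √(5))/2
  = (1 + √5)/2,  (1 - √5)/2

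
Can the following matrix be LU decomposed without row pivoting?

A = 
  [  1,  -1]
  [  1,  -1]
Yes.
A[1,1] = 1 ≠ 0, so Gaussian elimination proceeds without a row swap: multiplier ℓ₂₁ = (1)/(1) = 1, and U[2,2] = -1 - (1)(-1) = 0.
L = 
  [  1,   0]
  [  1,   1]
U = 
  [  1,  -1]
  [  0,   0]
Check row 2 of LU: [(1)(1), (1)(-1) + 0] = [1, -1] = row 2 of A ✓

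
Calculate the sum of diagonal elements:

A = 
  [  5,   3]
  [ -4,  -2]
3

tr(A) = 5 + -2 = 3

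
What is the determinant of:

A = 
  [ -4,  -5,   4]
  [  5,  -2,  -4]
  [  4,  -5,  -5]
-73

Cofactor expansion along row 1:
det(A) = (-4)·((-2)(-5) - (-4)(-5)) - (-5)·((5)(-5) - (-4)(4)) + (4)·((5)(-5) - (-2)(4))
  = (-4)(-10) - (-5)(-9) + (4)(-17)
  = -73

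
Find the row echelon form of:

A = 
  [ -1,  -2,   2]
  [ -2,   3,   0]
Row operations:
R2 → R2 - (2)·R1

Resulting echelon form:
REF = 
  [ -1,  -2,   2]
  [  0,   7,  -4]

Rank = 2 (number of non-zero pivot rows).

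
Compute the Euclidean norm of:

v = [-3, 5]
5.831

||v||₂ = √((-3)² + (5)²) = √34 = 5.831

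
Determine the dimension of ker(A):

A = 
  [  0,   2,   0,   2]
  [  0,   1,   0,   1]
nullity(A) = 3

Row reduce:
R2 → R2 - (1/2)·R1
REF = 
  [  0,   2,   0,   2]
  [  0,   0,   0,   0]
Pivot columns: 2 → 1 pivot.
rank(A) = 1, so nullity(A) = 4 - 1 = 3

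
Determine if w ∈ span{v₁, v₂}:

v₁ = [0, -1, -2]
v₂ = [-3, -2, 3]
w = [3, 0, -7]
Yes

Form the augmented matrix and row-reduce:
[v₁|v₂|w] = 
  [  0,  -3,   3]
  [ -1,  -2,   0]
  [ -2,   3,  -7]
Swap R1 ↔ R2
R3 → R3 - (2)·R1
R3 → R3 + (7/3)·R2
REF = 
  [ -1,  -2,   0]
  [  0,  -3,   3]
  [  0,   0,   0]

No row of the form [0 0 | nonzero], so the system is consistent. Back-substitution gives c₁ = 2, c₂ = -1: w = (2)·v₁ + (-1)·v₂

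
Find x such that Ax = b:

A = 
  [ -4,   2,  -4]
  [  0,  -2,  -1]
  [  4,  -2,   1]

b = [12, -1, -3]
Row reduce the augmented matrix [A|b]:
R3 → R3 + (1)·R1
REF = 
  [ -4,   2,  -4,  12]
  [  0,  -2,  -1,  -1]
  [  0,   0,  -3,   9]

Back-substitution:
x₃ = 9 / (-3) = -3
x₂ = (-1 - (-1)(-3)) / (-2) = 2
x₁ = (12 - (2)(2) - (-4)(-3)) / (-4) = 1

x = [1, 2, -3]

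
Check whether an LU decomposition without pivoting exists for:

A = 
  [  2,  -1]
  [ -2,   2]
Yes.
A[1,1] = 2 ≠ 0, so Gaussian elimination proceeds without a row swap: multiplier ℓ₂₁ = (-2)/(2) = -1, and U[2,2] = 2 - (-1)(-1) = 1.
L = 
  [  1,   0]
  [ -1,   1]
U = 
  [  2,  -1]
  [  0,   1]
Check row 2 of LU: [(-1)(2), (-1)(-1) + 1] = [-2, 2] = row 2 of A ✓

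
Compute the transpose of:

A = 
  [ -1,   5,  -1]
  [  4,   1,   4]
Aᵀ = 
  [ -1,   4]
  [  5,   1]
  [ -1,   4]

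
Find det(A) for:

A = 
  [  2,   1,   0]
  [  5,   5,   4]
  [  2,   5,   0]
-32

Cofactor expansion along row 1:
det(A) = (2)·((5)(0) - (4)(5)) - (1)·((5)(0) - (4)(2)) + (0)·((5)(5) - (5)(2))
  = (2)(-20) - (1)(-8) + (0)(15)
  = -32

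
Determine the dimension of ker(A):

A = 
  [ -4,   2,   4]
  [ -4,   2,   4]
nullity(A) = 2

Row reduce:
R2 → R2 - (1)·R1
REF = 
  [ -4,   2,   4]
  [  0,   0,   0]
Pivot columns: 1 → 1 pivot.
rank(A) = 1, so nullity(A) = 3 - 1 = 2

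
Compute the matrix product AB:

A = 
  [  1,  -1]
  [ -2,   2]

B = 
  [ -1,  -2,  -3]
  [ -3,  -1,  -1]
A is 2×2 and B is 2×3, so AB is 2×3. Each entry is (row of A)·(column of B):
AB[1,1] = (1)(-1) + (-1)(-3) = 2
AB[1,2] = (1)(-2) + (-1)(-1) = -1
AB[1,3] = (1)(-3) + (-1)(-1) = -2
AB[2,1] = (-2)(-1) + (2)(-3) = -4
AB[2,2] = (-2)(-2) + (2)(-1) = 2
AB[2,3] = (-2)(-3) + (2)(-1) = 4

AB = 
  [  2,  -1,  -2]
  [ -4,   2,   4]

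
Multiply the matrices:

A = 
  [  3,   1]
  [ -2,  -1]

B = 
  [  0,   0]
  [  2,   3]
AB = 
  [  2,   3]
  [ -2,  -3]

A is 2×2 and B is 2×2, so AB is 2×2. Each entry is (row of A)·(column of B):
AB[1,1] = (3)(0) + (1)(2) = 2
AB[1,2] = (3)(0) + (1)(3) = 3
AB[2,1] = (-2)(0) + (-1)(2) = -2
AB[2,2] = (-2)(0) + (-1)(3) = -3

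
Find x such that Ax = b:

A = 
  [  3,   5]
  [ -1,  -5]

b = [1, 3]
Row reduce the augmented matrix [A|b]:
R2 → R2 + (1/3)·R1
REF = 
  [    3,     5,     1]
  [    0, -10/3,  10/3]

Back-substitution:
x₂ = (10/3) / (-10/3) = -1
x₁ = (1 - (5)(-1)) / 3 = 2

x = [2, -1]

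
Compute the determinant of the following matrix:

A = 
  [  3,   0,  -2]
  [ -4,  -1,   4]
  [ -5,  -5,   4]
Cofactor expansion along row 1:
det(A) = (3)·((-1)(4) - (4)(-5)) - (0)·((-4)(4) - (4)(-5)) + (-2)·((-4)(-5) - (-1)(-5))
  = (3)(16) - (0)(4) + (-2)(15)
  = 18

det(A) = 18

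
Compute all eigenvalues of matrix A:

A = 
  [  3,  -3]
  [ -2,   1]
tr(A) = 4, det(A) = -3
Characteristic polynomial: λ² - tr(A)λ + det(A) = λ² - 4λ - 3
λ² - 4λ - 3 = 0  ⇒  λ = (4 ± √((-4)² - 4·(-3)))/2 = (4 ± √(28))/2
  = 2 + √7,  2 - √7

λ = 2 + √7, 2 - √7  (≈ 4.646, -0.6458)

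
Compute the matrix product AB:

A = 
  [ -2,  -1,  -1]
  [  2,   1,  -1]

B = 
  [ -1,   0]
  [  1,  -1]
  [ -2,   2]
A is 2×3 and B is 3×2, so AB is 2×2. Each entry is (row of A)·(column of B):
AB[1,1] = (-2)(-1) + (-1)(1) + (-1)(-2) = 3
AB[1,2] = (-2)(0) + (-1)(-1) + (-1)(2) = -1
AB[2,1] = (2)(-1) + (1)(1) + (-1)(-2) = 1
AB[2,2] = (2)(0) + (1)(-1) + (-1)(2) = -3

AB = 
  [  3,  -1]
  [  1,  -3]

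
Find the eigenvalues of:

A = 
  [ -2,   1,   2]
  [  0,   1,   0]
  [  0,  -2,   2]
Characteristic polynomial: det(λI - A) = λ³ - λ² - 4λ + 4
Testing integer divisors of the constant term: p(1) = 0, so (λ - 1) is a factor:
p(λ) = (λ - 1)(λ² - 4)
λ² - 4 = (λ + 2)(λ - 2)

λ = 1, 2, -2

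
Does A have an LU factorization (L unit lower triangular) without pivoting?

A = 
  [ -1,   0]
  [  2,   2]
Yes.
A[1,1] = -1 ≠ 0, so Gaussian elimination proceeds without a row swap: multiplier ℓ₂₁ = (2)/(-1) = -2, and U[2,2] = 2 - (-2)(0) = 2.
L = 
  [  1,   0]
  [ -2,   1]
U = 
  [ -1,   0]
  [  0,   2]
Check row 2 of LU: [(-2)(-1), (-2)(0) + 2] = [2, 2] = row 2 of A ✓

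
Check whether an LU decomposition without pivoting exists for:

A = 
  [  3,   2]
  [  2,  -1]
Yes.
A[1,1] = 3 ≠ 0, so Gaussian elimination proceeds without a row swap: multiplier ℓ₂₁ = (2)/(3) = 2/3, and U[2,2] = -1 - (2/3)(2) = -7/3.
L = 
  [  1,   0]
  [2/3,   1]
U = 
  [   3,    2]
  [   0, -7/3]
Check row 2 of LU: [(2/3)(3), (2/3)(2) + (-7/3)] = [2, -1] = row 2 of A ✓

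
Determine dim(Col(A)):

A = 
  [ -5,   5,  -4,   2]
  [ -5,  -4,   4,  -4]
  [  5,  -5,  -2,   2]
Row reduce:
R2 → R2 - (1)·R1
R3 → R3 + (1)·R1
REF = 
  [ -5,   5,  -4,   2]
  [  0,  -9,   8,  -6]
  [  0,   0,  -6,   4]
Pivot columns: 1, 2, 3 → 3 pivots.
dim(Col(A)) = number of pivot columns = 3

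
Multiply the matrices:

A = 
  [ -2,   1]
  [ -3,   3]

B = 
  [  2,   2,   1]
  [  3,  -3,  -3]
A is 2×2 and B is 2×3, so AB is 2×3. Each entry is (row of A)·(column of B):
AB[1,1] = (-2)(2) + (1)(3) = -1
AB[1,2] = (-2)(2) + (1)(-3) = -7
AB[1,3] = (-2)(1) + (1)(-3) = -5
AB[2,1] = (-3)(2) + (3)(3) = 3
AB[2,2] = (-3)(2) + (3)(-3) = -15
AB[2,3] = (-3)(1) + (3)(-3) = -12

AB = 
  [ -1,  -7,  -5]
  [  3, -15, -12]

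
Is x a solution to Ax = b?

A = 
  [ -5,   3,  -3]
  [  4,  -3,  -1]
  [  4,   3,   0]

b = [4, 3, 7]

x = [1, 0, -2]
No

Ax = [1, 6, 4] ≠ b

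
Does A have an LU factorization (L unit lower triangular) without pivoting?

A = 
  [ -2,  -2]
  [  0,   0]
Yes.
A[1,1] = -2 ≠ 0, so Gaussian elimination proceeds without a row swap: multiplier ℓ₂₁ = (0)/(-2) = 0, and U[2,2] = 0 - (0)(-2) = 0.
L = 
  [  1,   0]
  [  0,   1]
U = 
  [ -2,  -2]
  [  0,   0]
Check row 2 of LU: [(0)(-2), (0)(-2) + 0] = [0, 0] = row 2 of A ✓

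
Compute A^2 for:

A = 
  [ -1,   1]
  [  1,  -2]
A² = A·A:
A²[1,1] = (-1)(-1) + (1)(1) = 2
A²[1,2] = (-1)(1) + (1)(-2) = -3
A²[2,1] = (1)(-1) + (-2)(1) = -3
A²[2,2] = (1)(1) + (-2)(-2) = 5
A² = 
  [  2,  -3]
  [ -3,   5]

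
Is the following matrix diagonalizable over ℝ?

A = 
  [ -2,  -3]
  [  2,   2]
No

tr(A) = 0, det(A) = 2
Characteristic polynomial: λ² - tr(A)λ + det(A) = λ² + 2
λ² + 2 = 0  ⇒  λ = (0 ± √((0)² - 4·(2)))/2 = (0 ± √(-8))/2
  = i√2,  -i√2
Eigenvalues: i√2, -i√2  (≈ 0 + 1.414i, 0 - 1.414i)
Has complex eigenvalues (not diagonalizable over ℝ).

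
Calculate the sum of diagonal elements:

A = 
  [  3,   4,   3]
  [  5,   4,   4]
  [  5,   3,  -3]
4

tr(A) = 3 + 4 + -3 = 4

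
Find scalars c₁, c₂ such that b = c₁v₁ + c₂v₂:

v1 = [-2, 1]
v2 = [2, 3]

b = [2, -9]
c1 = -3, c2 = -2

b = -3·v1 + -2·v2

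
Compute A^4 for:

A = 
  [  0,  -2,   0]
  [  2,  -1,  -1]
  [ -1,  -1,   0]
A² = A·A:
A²[1,1] = (0)(0) + (-2)(2) + (0)(-1) = -4
A²[1,2] = (0)(-2) + (-2)(-1) + (0)(-1) = 2
A²[1,3] = (0)(0) + (-2)(-1) + (0)(0) = 2
A²[2,1] = (2)(0) + (-1)(2) + (-1)(-1) = -1
A²[2,2] = (2)(-2) + (-1)(-1) + (-1)(-1) = -2
A²[2,3] = (2)(0) + (-1)(-1) + (-1)(0) = 1
A²[3,1] = (-1)(0) + (-1)(2) + (0)(-1) = -2
A²[3,2] = (-1)(-2) + (-1)(-1) + (0)(-1) = 3
A²[3,3] = (-1)(0) + (-1)(-1) + (0)(0) = 1
A² = 
  [ -4,   2,   2]
  [ -1,  -2,   1]
  [ -2,   3,   1]

A^3 = A^2·A:
A^3[1,1] = (-4)(0) + (2)(2) + (2)(-1) = 2
A^3[1,2] = (-4)(-2) + (2)(-1) + (2)(-1) = 4
A^3[1,3] = (-4)(0) + (2)(-1) + (2)(0) = -2
A^3[2,1] = (-1)(0) + (-2)(2) + (1)(-1) = -5
A^3[2,2] = (-1)(-2) + (-2)(-1) + (1)(-1) = 3
A^3[2,3] = (-1)(0) + (-2)(-1) + (1)(0) = 2
A^3[3,1] = (-2)(0) + (3)(2) + (1)(-1) = 5
A^3[3,2] = (-2)(-2) + (3)(-1) + (1)(-1) = 0
A^3[3,3] = (-2)(0) + (3)(-1) + (1)(0) = -3
A^3 = 
  [  2,   4,  -2]
  [ -5,   3,   2]
  [  5,   0,  -3]

A^4 = A^3·A:
A^4[1,1] = (2)(0) + (4)(2) + (-2)(-1) = 10
A^4[1,2] = (2)(-2) + (4)(-1) + (-2)(-1) = -6
A^4[1,3] = (2)(0) + (4)(-1) + (-2)(0) = -4
A^4[2,1] = (-5)(0) + (3)(2) + (2)(-1) = 4
A^4[2,2] = (-5)(-2) + (3)(-1) + (2)(-1) = 5
A^4[2,3] = (-5)(0) + (3)(-1) + (2)(0) = -3
A^4[3,1] = (5)(0) + (0)(2) + (-3)(-1) = 3
A^4[3,2] = (5)(-2) + (0)(-1) + (-3)(-1) = -7
A^4[3,3] = (5)(0) + (0)(-1) + (-3)(0) = 0
A^4 = 
  [ 10,  -6,  -4]
  [  4,   5,  -3]
  [  3,  -7,   0]

Therefore
A^4 = 
  [ 10,  -6,  -4]
  [  4,   5,  -3]
  [  3,  -7,   0]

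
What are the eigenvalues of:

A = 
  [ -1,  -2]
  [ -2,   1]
λ = √5, -√5  (≈ 2.236, -2.236)

tr(A) = 0, det(A) = -5
Characteristic polynomial: λ² - tr(A)λ + det(A) = λ² - 5
λ² - 5 = 0  ⇒  λ = (0 ± √((0)² - 4·(-5)))/2 = (0 ± √(20))/2
  = √5,  -√5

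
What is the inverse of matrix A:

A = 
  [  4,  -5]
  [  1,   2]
det(A) = (4)(2) - (-5)(1) = 13
For a 2×2 matrix, A⁻¹ = (1/det(A)) · [[d, -b], [-c, a]]
    = (1/13) · [[2, 5], [-1, 4]]

A⁻¹ = 
  [ 2/13,  5/13]
  [-1/13,  4/13]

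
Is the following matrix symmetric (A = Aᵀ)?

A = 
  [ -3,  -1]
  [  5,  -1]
No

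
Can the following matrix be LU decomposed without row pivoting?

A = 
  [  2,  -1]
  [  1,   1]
Yes.
A[1,1] = 2 ≠ 0, so Gaussian elimination proceeds without a row swap: multiplier ℓ₂₁ = (1)/(2) = 1/2, and U[2,2] = 1 - (1/2)(-1) = 3/2.
L = 
  [  1,   0]
  [1/2,   1]
U = 
  [  2,  -1]
  [  0, 3/2]
Check row 2 of LU: [(1/2)(2), (1/2)(-1) + (3/2)] = [1, 1] = row 2 of A ✓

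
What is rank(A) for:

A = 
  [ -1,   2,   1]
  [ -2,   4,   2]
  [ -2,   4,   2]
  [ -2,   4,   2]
rank(A) = 1

Row reduce:
R2 → R2 - (2)·R1
R3 → R3 - (2)·R1
R4 → R4 - (2)·R1
REF = 
  [ -1,   2,   1]
  [  0,   0,   0]
  [  0,   0,   0]
  [  0,   0,   0]
Pivot columns: 1 → 1 pivot.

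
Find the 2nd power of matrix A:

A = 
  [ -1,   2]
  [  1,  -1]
A² = A·A:
A²[1,1] = (-1)(-1) + (2)(1) = 3
A²[1,2] = (-1)(2) + (2)(-1) = -4
A²[2,1] = (1)(-1) + (-1)(1) = -2
A²[2,2] = (1)(2) + (-1)(-1) = 3
A² = 
  [  3,  -4]
  [ -2,   3]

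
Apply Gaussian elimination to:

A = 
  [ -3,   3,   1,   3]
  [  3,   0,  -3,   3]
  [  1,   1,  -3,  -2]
Row operations:
R2 → R2 + (1)·R1
R3 → R3 + (1/3)·R1
R3 → R3 - (2/3)·R2

Resulting echelon form:
REF = 
  [  -3,    3,    1,    3]
  [   0,    3,   -2,    6]
  [   0,    0, -4/3,   -5]

Rank = 3 (number of non-zero pivot rows).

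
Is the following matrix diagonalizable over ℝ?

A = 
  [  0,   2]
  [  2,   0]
Yes

tr(A) = 0, det(A) = -4
Characteristic polynomial: λ² - tr(A)λ + det(A) = λ² - 4
λ² - 4 = (λ + 2)(λ - 2)
Eigenvalues: 2, -2
λ=-2: alg. mult. = 1, geom. mult. = 2 - rank(A - (-2)I) = 2 - 1 = 1
λ=2: alg. mult. = 1, geom. mult. = 2 - rank(A - (2)I) = 2 - 1 = 1
Sum of geometric multiplicities equals n, so A has n independent eigenvectors.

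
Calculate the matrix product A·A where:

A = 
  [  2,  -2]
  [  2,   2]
A² = A·A:
A²[1,1] = (2)(2) + (-2)(2) = 0
A²[1,2] = (2)(-2) + (-2)(2) = -8
A²[2,1] = (2)(2) + (2)(2) = 8
A²[2,2] = (2)(-2) + (2)(2) = 0
A² = 
  [  0,  -8]
  [  8,   0]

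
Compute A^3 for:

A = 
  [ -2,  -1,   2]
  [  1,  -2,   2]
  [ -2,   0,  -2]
A² = A·A:
A²[1,1] = (-2)(-2) + (-1)(1) + (2)(-2) = -1
A²[1,2] = (-2)(-1) + (-1)(-2) + (2)(0) = 4
A²[1,3] = (-2)(2) + (-1)(2) + (2)(-2) = -10
A²[2,1] = (1)(-2) + (-2)(1) + (2)(-2) = -8
A²[2,2] = (1)(-1) + (-2)(-2) + (2)(0) = 3
A²[2,3] = (1)(2) + (-2)(2) + (2)(-2) = -6
A²[3,1] = (-2)(-2) + (0)(1) + (-2)(-2) = 8
A²[3,2] = (-2)(-1) + (0)(-2) + (-2)(0) = 2
A²[3,3] = (-2)(2) + (0)(2) + (-2)(-2) = 0
A² = 
  [ -1,   4, -10]
  [ -8,   3,  -6]
  [  8,   2,   0]

A^3 = A^2·A:
A^3[1,1] = (-1)(-2) + (4)(1) + (-10)(-2) = 26
A^3[1,2] = (-1)(-1) + (4)(-2) + (-10)(0) = -7
A^3[1,3] = (-1)(2) + (4)(2) + (-10)(-2) = 26
A^3[2,1] = (-8)(-2) + (3)(1) + (-6)(-2) = 31
A^3[2,2] = (-8)(-1) + (3)(-2) + (-6)(0) = 2
A^3[2,3] = (-8)(2) + (3)(2) + (-6)(-2) = 2
A^3[3,1] = (8)(-2) + (2)(1) + (0)(-2) = -14
A^3[3,2] = (8)(-1) + (2)(-2) + (0)(0) = -12
A^3[3,3] = (8)(2) + (2)(2) + (0)(-2) = 20
A^3 = 
  [ 26,  -7,  26]
  [ 31,   2,   2]
  [-14, -12,  20]

Therefore
A^3 = 
  [ 26,  -7,  26]
  [ 31,   2,   2]
  [-14, -12,  20]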